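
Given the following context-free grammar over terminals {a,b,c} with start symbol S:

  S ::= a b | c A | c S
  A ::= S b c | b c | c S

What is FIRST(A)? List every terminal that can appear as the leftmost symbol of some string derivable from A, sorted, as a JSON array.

FIRST sets, iterate to fixpoint:
round 1:
  A via A→b c: +{b}
  A via A→c S: +{c}
  S via S→a b: +{a}
  S via S→c A: +{c}
  FIRST(S)={a,c}  FIRST(A)={b,c}
round 2:
  A via A→S b c: +{a}
  FIRST(S)={a,c}  FIRST(A)={a,b,c}
round 3: done
  FIRST(S)={a,c}  FIRST(A)={a,b,c}

FIRST(A) = ["a", "b", "c"]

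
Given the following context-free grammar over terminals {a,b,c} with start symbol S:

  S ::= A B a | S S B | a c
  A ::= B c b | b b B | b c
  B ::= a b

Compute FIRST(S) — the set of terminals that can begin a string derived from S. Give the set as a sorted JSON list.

Compute FIRST by fixpoint:
iter 1:
  A via A→b b B: +{b}
  B via B→a b: +{a}
  S via S→A B a: +{b}
  S via S→a c: +{a}
  FIRST[S]={a,b}  FIRST[A]={b}  FIRST[B]={a}
iter 2:
  A via A→B c b: +{a}
  FIRST[S]={a,b}  FIRST[A]={a,b}  FIRST[B]={a}
iter 3: (no change)
  FIRST[S]={a,b}  FIRST[A]={a,b}  FIRST[B]={a}

FIRST(S) = ["a", "b"]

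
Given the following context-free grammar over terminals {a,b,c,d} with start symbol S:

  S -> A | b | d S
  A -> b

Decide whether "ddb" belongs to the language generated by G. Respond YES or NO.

Convert to CNF:
  S -> T0 S | b
  A -> b
  T0 -> d

Fill CYK table bottom-up:
  T[0,0] 'd' = {T0}  orig:{}
  T[1,1] 'd' = {T0}  orig:{}
  T[2,2] 'b' = {A,S}
  T[0,1] 'dd' = ∅
  T[1,2] 'db' = {S}
  T[0,2] 'ddb' = {S}

S ∈ T[0,2] ⇒ YES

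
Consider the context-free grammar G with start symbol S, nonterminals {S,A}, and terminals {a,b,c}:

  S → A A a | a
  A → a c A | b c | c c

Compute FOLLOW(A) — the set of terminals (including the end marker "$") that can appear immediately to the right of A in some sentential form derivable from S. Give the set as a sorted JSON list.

FIRST sets, iterate to fixpoint:
iter 1:
  A via A→a c A: +{a}
  A via A→b c: +{b}
  A via A→c c: +{c}
  S via S→A A a: +{a,b,c}
  S: {a,b,c}  A: {a,b,c}
iter 2: (stable)
  S: {a,b,c}  A: {a,b,c}

FOLLOW iteration:
initialize: $ ∈ FOLLOW(S)
round 1:
  S→A A a: FOLLOW(A) ⊇ FIRST(A) = {a,b,c}; new: +{a,b,c}
  S: {$}  A: {a,b,c}
round 2: (no change)
  S: {$}  A: {a,b,c}

FOLLOW(A) = ["a", "b", "c"]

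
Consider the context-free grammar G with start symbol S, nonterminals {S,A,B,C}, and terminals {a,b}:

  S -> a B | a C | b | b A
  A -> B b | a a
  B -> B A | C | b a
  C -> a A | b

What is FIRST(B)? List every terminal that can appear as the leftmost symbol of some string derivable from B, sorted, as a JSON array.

FIRST iteration:
pass 1:
  A via A→a a: +{a}
  B via B→b a: +{b}
  C via C→a A: +{a}
  C via C→b: +{b}
  S via S→a B: +{a}
  S via S→b: +{b}
  S: {a,b}  A: {a}  B: {b}  C: {a,b}
pass 2:
  A via A→B b: +{b}
  B via B→C: +{a}
  S: {a,b}  A: {a,b}  B: {a,b}  C: {a,b}
pass 3: (no change)
  S: {a,b}  A: {a,b}  B: {a,b}  C: {a,b}

FIRST(B) = ["a", "b"]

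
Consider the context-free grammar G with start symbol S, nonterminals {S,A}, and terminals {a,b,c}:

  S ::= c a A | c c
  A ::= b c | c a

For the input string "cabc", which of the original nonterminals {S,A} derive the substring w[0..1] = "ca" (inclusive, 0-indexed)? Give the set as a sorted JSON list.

CNF form of G:
  S -> T1 T1 | T1 X3
  A -> T0 T1 | T1 T2
  T0 -> b
  T1 -> c
  T2 -> a
  X3 -> T2 A

CYK table (by increasing span), restricted to cells inside w[0..1]:
  [0..0]={T1}  "c"  orig:{}
  [1..1]={T2}  "a"  orig:{}
  [0..1]={A}  "ca"

Original NTs in T[0,1] deriving "ca": ["A"]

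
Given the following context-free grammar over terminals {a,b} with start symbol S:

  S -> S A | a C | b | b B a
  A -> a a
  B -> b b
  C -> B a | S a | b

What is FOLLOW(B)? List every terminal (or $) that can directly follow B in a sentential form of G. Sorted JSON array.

FIRST sets, iterate to fixpoint:
pass 1:
  A via A→a a: +{a}
  B via B→b b: +{b}
  C via C→B a: +{b}
  S via S→a C: +{a}
  S via S→b: +{b}
  S: {a,b}  A: {a}  B: {b}  C: {b}
pass 2:
  C via C→S a: +{a}
  S: {a,b}  A: {a}  B: {b}  C: {a,b}
pass 3: (no change)
  S: {a,b}  A: {a}  B: {b}  C: {a,b}

FOLLOW iteration:
seed FOLLOW(S) with $
[1]
  C→B a: FOLLOW(B) ⊇ FIRST(a) = {a}; new: +{a}
  C→S a: FOLLOW(S) ⊇ FIRST(a) = {a}; new: +{a}
  S→S A: FOLLOW(A) ⊇ FOLLOW(S) ⊇ {$,a}; new: +{$,a}
  S→a C: FOLLOW(C) ⊇ FOLLOW(S) ⊇ {$,a}; new: +{$,a}
  FOLLOW(S)={$,a}  FOLLOW(A)={$,a}  FOLLOW(B)={a}  FOLLOW(C)={$,a}
[2] (stable)
  FOLLOW(S)={$,a}  FOLLOW(A)={$,a}  FOLLOW(B)={a}  FOLLOW(C)={$,a}

FOLLOW(B) = ["a"]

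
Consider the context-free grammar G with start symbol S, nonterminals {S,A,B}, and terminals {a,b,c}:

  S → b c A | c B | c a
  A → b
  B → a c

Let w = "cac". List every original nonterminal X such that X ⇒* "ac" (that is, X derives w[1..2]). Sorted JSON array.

Convert to CNF:
  S -> T1 B | T1 T0 | T2 X3
  A -> b
  B -> T0 T1
  T0 -> a
  T1 -> c
  T2 -> b
  X3 -> T1 A

CYK fill — only the sub-triangle for w[1..2]:
  cell(1,1) a: {T0}  orig:{}
  cell(2,2) c: {T1}  orig:{}
  cell(1,2) ac: {B}

Original NTs in T[1,2] deriving "ac": ["B"]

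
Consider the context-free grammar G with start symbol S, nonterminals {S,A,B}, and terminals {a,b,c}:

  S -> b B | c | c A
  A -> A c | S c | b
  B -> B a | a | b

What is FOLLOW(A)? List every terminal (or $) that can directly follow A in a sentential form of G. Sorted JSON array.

FIRST iteration:
pass 1:
  A via A→b: +{b}
  B via B→a: +{a}
  B via B→b: +{b}
  S via S→b B: +{b}
  S via S→c: +{c}
  S: {b,c}  A: {b}  B: {a,b}
pass 2:
  A via A→S c: +{c}
  S: {b,c}  A: {b,c}  B: {a,b}
pass 3: (stable)
  S: {b,c}  A: {b,c}  B: {a,b}

FOLLOW sets:
seed FOLLOW(S) with $
round 1:
  A→A c: FOLLOW(A) ⊇ FIRST(c) = {c}; new: +{c}
  A→S c: FOLLOW(S) ⊇ FIRST(c) = {c}; new: +{c}
  B→B a: FOLLOW(B) ⊇ FIRST(a) = {a}; new: +{a}
  S→b B: FOLLOW(B) ⊇ FOLLOW(S) ⊇ {$,c}; new: +{$,c}
  S→c A: FOLLOW(A) ⊇ FOLLOW(S) ⊇ {$,c}; new: +{$}
  FOLLOW(S)={$,c}  FOLLOW(A)={$,c}  FOLLOW(B)={$,a,c}
round 2: (no change)
  FOLLOW(S)={$,c}  FOLLOW(A)={$,c}  FOLLOW(B)={$,a,c}

FOLLOW(A) = ["$", "c"]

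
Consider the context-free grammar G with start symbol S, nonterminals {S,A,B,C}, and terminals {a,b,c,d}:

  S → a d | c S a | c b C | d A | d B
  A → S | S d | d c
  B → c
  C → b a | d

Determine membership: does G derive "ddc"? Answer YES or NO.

Convert to CNF:
  S -> T0 A | T0 B | T1 T0 | T2 X6 | T2 X7
  A -> S T0 | T0 A | T0 B | T0 T2 | T1 T0 | T2 X4 | T2 X5
  B -> c
  C -> T3 T1 | d
  T0 -> d
  T1 -> a
  T2 -> c
  T3 -> b
  X4 -> S T1
  X5 -> T3 C
  X6 -> S T1
  X7 -> T3 C

CYK table (by increasing span):
  T[0,0] 'd' = {C,T0}  orig:{C}
  T[1,1] 'd' = {C,T0}  orig:{C}
  T[2,2] 'c' = {B,T2}  orig:{B}
  T[0,1] 'dd' = ∅
  T[1,2] 'dc' = {A,S}
  T[0,2] 'ddc' = {A,S}

S ∈ T[0,2] ⇒ YES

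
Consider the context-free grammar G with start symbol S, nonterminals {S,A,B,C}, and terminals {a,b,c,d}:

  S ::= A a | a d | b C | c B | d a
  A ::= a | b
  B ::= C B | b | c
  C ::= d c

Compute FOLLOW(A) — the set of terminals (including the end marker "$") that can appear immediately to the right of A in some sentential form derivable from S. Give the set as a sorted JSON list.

FIRST sets, iterate to fixpoint:
iter 1:
  A via A→a: +{a}
  A via A→b: +{b}
  B via B→b: +{b}
  B via B→c: +{c}
  C via C→d c: +{d}
  S via S→A a: +{a,b}
  S via S→c B: +{c}
  S via S→d a: +{d}
  S: {a,b,c,d}  A: {a,b}  B: {b,c}  C: {d}
iter 2:
  B via B→C B: +{d}
  S: {a,b,c,d}  A: {a,b}  B: {b,c,d}  C: {d}
iter 3: (no change)
  S: {a,b,c,d}  A: {a,b}  B: {b,c,d}  C: {d}

FOLLOW iteration:
initialize: $ ∈ FOLLOW(S)
round 1:
  B→C B: FOLLOW(C) ⊇ FIRST(B) = {b,c,d}; new: +{b,c,d}
  S→A a: FOLLOW(A) ⊇ FIRST(a) = {a}; new: +{a}
  S→b C: FOLLOW(C) ⊇ FOLLOW(S) ⊇ {$}; new: +{$}
  S→c B: FOLLOW(B) ⊇ FOLLOW(S) ⊇ {$}; new: +{$}
  FOLLOW[S]={$}  FOLLOW[A]={a}  FOLLOW[B]={$}  FOLLOW[C]={$,b,c,d}
round 2: (no change)
  FOLLOW[S]={$}  FOLLOW[A]={a}  FOLLOW[B]={$}  FOLLOW[C]={$,b,c,d}

FOLLOW(A) = ["a"]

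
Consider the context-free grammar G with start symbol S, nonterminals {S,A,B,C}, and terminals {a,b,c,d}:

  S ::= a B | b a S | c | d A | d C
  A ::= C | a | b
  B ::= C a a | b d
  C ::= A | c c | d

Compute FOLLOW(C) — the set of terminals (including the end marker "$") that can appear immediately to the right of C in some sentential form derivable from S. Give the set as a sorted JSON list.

FIRST iteration:
pass 1:
  A via A→a: +{a}
  A via A→b: +{b}
  B via B→b d: +{b}
  C via C→A: +{a,b}
  C via C→c c: +{c}
  C via C→d: +{d}
  S via S→a B: +{a}
  S via S→b a S: +{b}
  S via S→c: +{c}
  S via S→d A: +{d}
  FIRST[S]={a,b,c,d}  FIRST[A]={a,b}  FIRST[B]={b}  FIRST[C]={a,b,c,d}
pass 2:
  A via A→C: +{c,d}
  B via B→C a a: +{a,c,d}
  FIRST[S]={a,b,c,d}  FIRST[A]={a,b,c,d}  FIRST[B]={a,b,c,d}  FIRST[C]={a,b,c,d}
pass 3: — fixpoint
  FIRST[S]={a,b,c,d}  FIRST[A]={a,b,c,d}  FIRST[B]={a,b,c,d}  FIRST[C]={a,b,c,d}

Compute FOLLOW by fixpoint:
seed FOLLOW(S) with $
pass 1:
  B→C a a: FOLLOW(C) ⊇ FIRST(a) = {a}; new: +{a}
  C→A: FOLLOW(A) ⊇ FOLLOW(C) ⊇ {a}; new: +{a}
  S→a B: FOLLOW(B) ⊇ FOLLOW(S) ⊇ {$}; new: +{$}
  S→d A: FOLLOW(A) ⊇ FOLLOW(S) ⊇ {$}; new: +{$}
  S→d C: FOLLOW(C) ⊇ FOLLOW(S) ⊇ {$}; new: +{$}
  S: {$}  A: {$,a}  B: {$}  C: {$,a}
pass 2: — fixpoint
  S: {$}  A: {$,a}  B: {$}  C: {$,a}

FOLLOW(C) = ["$", "a"]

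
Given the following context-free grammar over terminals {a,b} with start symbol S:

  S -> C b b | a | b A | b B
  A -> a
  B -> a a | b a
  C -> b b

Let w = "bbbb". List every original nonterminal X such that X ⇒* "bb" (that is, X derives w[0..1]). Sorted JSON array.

CNF form of G:
  S -> C X2 | T1 A | T1 B | a
  A -> a
  B -> T0 T0 | T1 T0
  C -> T1 T1
  T0 -> a
  T1 -> b
  X2 -> T1 T1

CYK table (by increasing span) (cells [i..j] with 0 ≤ i ≤ j ≤ 1 only):
  T[0,0] 'b' = {T1}  orig:{}
  T[1,1] 'b' = {T1}  orig:{}
  T[0,1] 'bb' = {C,X2}  orig:{C}

Original NTs in T[0,1] deriving "bb": ["C"]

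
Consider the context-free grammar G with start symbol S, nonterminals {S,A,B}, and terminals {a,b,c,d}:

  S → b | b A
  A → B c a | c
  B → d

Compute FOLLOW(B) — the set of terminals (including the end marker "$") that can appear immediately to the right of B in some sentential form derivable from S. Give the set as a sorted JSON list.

FIRST iteration:
iter 1:
  A via A→c: +{c}
  B via B→d: +{d}
  S via S→b: +{b}
  S: {b}  A: {c}  B: {d}
iter 2:
  A via A→B c a: +{d}
  S: {b}  A: {c,d}  B: {d}
iter 3: (no change)
  S: {b}  A: {c,d}  B: {d}

FOLLOW iteration:
initialize: $ ∈ FOLLOW(S)
round 1:
  A→B c a: FOLLOW(B) ⊇ FIRST(c) = {c}; new: +{c}
  S→b A: FOLLOW(A) ⊇ FOLLOW(S) ⊇ {$}; new: +{$}
  S: {$}  A: {$}  B: {c}
round 2: (no change)
  S: {$}  A: {$}  B: {c}

FOLLOW(B) = ["c"]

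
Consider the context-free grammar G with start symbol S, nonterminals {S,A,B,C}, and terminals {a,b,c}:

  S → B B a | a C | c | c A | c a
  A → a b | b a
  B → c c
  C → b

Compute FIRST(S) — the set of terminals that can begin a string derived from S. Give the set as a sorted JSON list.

Compute FIRST by fixpoint:
[1]
  A via A→a b: +{a}
  A via A→b a: +{b}
  B via B→c c: +{c}
  C via C→b: +{b}
  S via S→B B a: +{c}
  S via S→a C: +{a}
  FIRST[S]={a,c}  FIRST[A]={a,b}  FIRST[B]={c}  FIRST[C]={b}
[2] (no change)
  FIRST[S]={a,c}  FIRST[A]={a,b}  FIRST[B]={c}  FIRST[C]={b}

FIRST(S) = ["a", "c"]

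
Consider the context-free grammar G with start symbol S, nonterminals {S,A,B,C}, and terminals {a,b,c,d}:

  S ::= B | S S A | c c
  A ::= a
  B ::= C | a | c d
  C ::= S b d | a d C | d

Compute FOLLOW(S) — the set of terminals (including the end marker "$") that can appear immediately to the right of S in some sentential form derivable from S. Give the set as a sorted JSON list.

FIRST sets, iterate to fixpoint:
pass 1:
  A via A→a: +{a}
  B via B→a: +{a}
  B via B→c d: +{c}
  C via C→a d C: +{a}
  C via C→d: +{d}
  S via S→B: +{a,c}
  FIRST[S]={a,c}  FIRST[A]={a}  FIRST[B]={a,c}  FIRST[C]={a,d}
pass 2:
  B via B→C: +{d}
  C via C→S b d: +{c}
  S via S→B: +{d}
  FIRST[S]={a,c,d}  FIRST[A]={a}  FIRST[B]={a,c,d}  FIRST[C]={a,c,d}
pass 3: done
  FIRST[S]={a,c,d}  FIRST[A]={a}  FIRST[B]={a,c,d}  FIRST[C]={a,c,d}

Compute FOLLOW by fixpoint:
initialize: $ ∈ FOLLOW(S)
[1]
  C→S b d: FOLLOW(S) ⊇ FIRST(b) = {b}; new: +{b}
  S→B: FOLLOW(B) ⊇ FOLLOW(S) ⊇ {$,b}; new: +{$,b}
  S→S S A: FOLLOW(S) ⊇ FIRST(S) = {a,c,d}; new: +{a,c,d}
  S→S S A: FOLLOW(A) ⊇ FOLLOW(S) ⊇ {$,a,b,c,d}; new: +{$,a,b,c,d}
  FOLLOW[S]={$,a,b,c,d}  FOLLOW[A]={$,a,b,c,d}  FOLLOW[B]={$,b}  FOLLOW[C]={}
[2]
  B→C: FOLLOW(C) ⊇ FOLLOW(B) ⊇ {$,b}; new: +{$,b}
  S→B: FOLLOW(B) ⊇ FOLLOW(S) ⊇ {$,a,b,c,d}; new: +{a,c,d}
  FOLLOW[S]={$,a,b,c,d}  FOLLOW[A]={$,a,b,c,d}  FOLLOW[B]={$,a,b,c,d}  FOLLOW[C]={$,b}
[3]
  B→C: FOLLOW(C) ⊇ FOLLOW(B) ⊇ {$,a,b,c,d}; new: +{a,c,d}
  FOLLOW[S]={$,a,b,c,d}  FOLLOW[A]={$,a,b,c,d}  FOLLOW[B]={$,a,b,c,d}  FOLLOW[C]={$,a,b,c,d}
[4] (stable)
  FOLLOW[S]={$,a,b,c,d}  FOLLOW[A]={$,a,b,c,d}  FOLLOW[B]={$,a,b,c,d}  FOLLOW[C]={$,a,b,c,d}

FOLLOW(S) = ["$", "a", "b", "c", "d"]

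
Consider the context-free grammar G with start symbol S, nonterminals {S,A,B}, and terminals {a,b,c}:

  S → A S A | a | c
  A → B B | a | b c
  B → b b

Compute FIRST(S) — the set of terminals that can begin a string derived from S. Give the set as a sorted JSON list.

FIRST sets, iterate to fixpoint:
iter 1:
  A via A→a: +{a}
  A via A→b c: +{b}
  B via B→b b: +{b}
  S via S→A S A: +{a,b}
  S via S→c: +{c}
  S: {a,b,c}  A: {a,b}  B: {b}
iter 2: (no change)
  S: {a,b,c}  A: {a,b}  B: {b}

FIRST(S) = ["a", "b", "c"]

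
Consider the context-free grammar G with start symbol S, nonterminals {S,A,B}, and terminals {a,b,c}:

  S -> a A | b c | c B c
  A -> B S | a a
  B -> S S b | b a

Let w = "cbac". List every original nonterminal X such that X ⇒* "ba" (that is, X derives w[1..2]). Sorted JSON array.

Convert to CNF:
  S -> T0 A | T1 T2 | T2 X4
  A -> B S | T0 T0
  B -> S X3 | T1 T0
  T0 -> a
  T1 -> b
  T2 -> c
  X3 -> S T1
  X4 -> B T2

Fill CYK table bottom-up, restricted to cells inside w[1..2]:
  T[1,1] 'b' = {T1}  orig:{}
  T[2,2] 'a' = {T0}  orig:{}
  T[1,2] 'ba' = {B}

Original NTs in T[1,2] deriving "ba": ["B"]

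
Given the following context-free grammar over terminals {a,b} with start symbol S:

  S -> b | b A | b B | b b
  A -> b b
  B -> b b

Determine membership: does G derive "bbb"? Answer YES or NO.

Convert to CNF:
  S -> T0 A | T0 B | T0 T0 | b
  A -> T0 T0
  B -> T0 T0
  T0 -> b

CYK fill:
  T[0,0] 'b' = {S,T0}  orig:{S}
  T[1,1] 'b' = {S,T0}  orig:{S}
  T[2,2] 'b' = {S,T0}  orig:{S}
  T[0,1] 'bb' = {A,B,S}
  T[1,2] 'bb' = {A,B,S}
  T[0,2] 'bbb' = {S}

S ∈ T[0,2] ⇒ YES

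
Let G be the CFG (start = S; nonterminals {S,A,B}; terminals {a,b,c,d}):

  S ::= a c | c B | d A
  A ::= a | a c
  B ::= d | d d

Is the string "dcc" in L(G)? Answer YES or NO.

Convert to CNF:
  S -> T0 T1 | T1 B | T2 A
  A -> T0 T1 | a
  B -> T2 T2 | d
  T0 -> a
  T1 -> c
  T2 -> d

CYK fill:
  cell(0,0) d: {B,T2}  orig:{B}
  cell(1,1) c: {T1}  orig:{}
  cell(2,2) c: {T1}  orig:{}
  cell(0,1) dc: ∅
  cell(1,2) cc: ∅
  cell(0,2) dcc: ∅

S ∉ T[0,2] ⇒ NO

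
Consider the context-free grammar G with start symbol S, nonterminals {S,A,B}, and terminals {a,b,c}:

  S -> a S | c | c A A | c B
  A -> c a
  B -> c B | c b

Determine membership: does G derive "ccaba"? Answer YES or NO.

Convert to CNF:
  S -> T0 B | T0 X3 | T1 S | c
  A -> T0 T1
  B -> T0 B | T0 T2
  T0 -> c
  T1 -> a
  T2 -> b
  X3 -> A A

CYK table (by increasing span):
  cell(0,0) c: {S,T0}  orig:{S}
  cell(1,1) c: {S,T0}  orig:{S}
  cell(2,2) a: {T1}  orig:{}
  cell(3,3) b: {T2}  orig:{}
  cell(4,4) a: {T1}  orig:{}
  cell(0,1) cc: ∅
  cell(1,2) ca: {A}
  cell(2,3) ab: ∅
  cell(3,4) ba: ∅
  cell(0,2) cca: ∅
  cell(1,3) cab: ∅
  cell(2,4) aba: ∅
  cell(0,3) ccab: ∅
  cell(1,4) caba: ∅
  cell(0,4) ccaba: ∅

S ∉ T[0,4] ⇒ NO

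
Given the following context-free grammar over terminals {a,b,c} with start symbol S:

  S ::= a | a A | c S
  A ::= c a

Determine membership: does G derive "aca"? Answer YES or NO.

CNF form of G:
  S -> T0 S | T1 A | a
  A -> T0 T1
  T0 -> c
  T1 -> a

CYK table (by increasing span):
  [0..0]={S,T1}  "a"  orig:{S}
  [1..1]={T0}  "c"  orig:{}
  [2..2]={S,T1}  "a"  orig:{S}
  [0..1]=∅  "ac"
  [1..2]={A,S}  "ca"
  [0..2]={S}  "aca"

S ∈ T[0,2] ⇒ YES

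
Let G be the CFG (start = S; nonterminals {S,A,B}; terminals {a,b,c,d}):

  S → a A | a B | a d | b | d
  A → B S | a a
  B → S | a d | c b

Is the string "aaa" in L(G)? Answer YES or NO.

CNF form of G:
  S -> T0 A | T0 B | T0 T1 | b | d
  A -> B S | T0 T0
  B -> T0 A | T0 B | T0 T1 | T2 T3 | b | d
  T0 -> a
  T1 -> d
  T2 -> c
  T3 -> b

CYK fill:
  T[0,0] 'a' = {T0}  orig:{}
  T[1,1] 'a' = {T0}  orig:{}
  T[2,2] 'a' = {T0}  orig:{}
  T[0,1] 'aa' = {A}
  T[1,2] 'aa' = {A}
  T[0,2] 'aaa' = {B,S}

S ∈ T[0,2] ⇒ YES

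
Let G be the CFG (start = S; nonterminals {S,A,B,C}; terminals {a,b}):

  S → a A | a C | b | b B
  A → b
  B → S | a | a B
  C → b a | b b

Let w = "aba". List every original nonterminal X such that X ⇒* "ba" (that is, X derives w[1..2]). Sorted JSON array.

CNF form of G:
  S -> T0 A | T0 C | T1 B | b
  A -> b
  B -> T0 A | T0 B | T0 C | T1 B | a | b
  C -> T1 T0 | T1 T1
  T0 -> a
  T1 -> b

CYK fill — only the sub-triangle for w[1..2]:
  [1..1]={A,B,S,T1}  "b"  orig:{A,B,S}
  [2..2]={B,T0}  "a"  orig:{B}
  [1..2]={B,C,S}  "ba"

Original NTs in T[1,2] deriving "ba": ["B", "C", "S"]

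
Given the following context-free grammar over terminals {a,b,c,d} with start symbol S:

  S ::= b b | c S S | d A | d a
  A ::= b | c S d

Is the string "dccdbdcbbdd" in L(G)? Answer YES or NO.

CNF form of G:
  S -> T0 X5 | T1 A | T1 T3 | T2 T2
  A -> T0 X4 | b
  T0 -> c
  T1 -> d
  T2 -> b
  T3 -> a
  X4 -> S T1
  X5 -> S S

CYK fill:
  [0..0]={T1}  "d"  orig:{}
  [1..1]={T0}  "c"  orig:{}
  [2..2]={T0}  "c"  orig:{}
  [3..3]={T1}  "d"  orig:{}
  [4..4]={A,T2}  "b"  orig:{A}
  [5..5]={T1}  "d"  orig:{}
  [6..6]={T0}  "c"  orig:{}
  [7..7]={A,T2}  "b"  orig:{A}
  [8..8]={A,T2}  "b"  orig:{A}
  [9..9]={T1}  "d"  orig:{}
  [10..10]={T1}  "d"  orig:{}
  [0..1]=∅  "dc"
  [1..2]=∅  "cc"
  [2..3]=∅  "cd"
  [3..4]={S}  "db"
  [4..5]=∅  "bd"
  [5..6]=∅  "dc"
  [6..7]=∅  "cb"
  [7..8]={S}  "bb"
  [8..9]=∅  "bd"
  [9..10]=∅  "dd"
  [0..2]=∅  "dcc"
  [1..3]=∅  "ccd"
  [2..4]=∅  "cdb"
  [3..5]={X4}  "dbd"  orig:{}
  [4..6]=∅  "bdc"
  [5..7]=∅  "dcb"
  [6..8]=∅  "cbb"
  [7..9]={X4}  "bbd"  orig:{}
  [8..10]=∅  "bdd"
  [0..3]=∅  "dccd"
  [1..4]=∅  "ccdb"
  [2..5]={A}  "cdbd"
  [3..6]=∅  "dbdc"
  [4..7]=∅  "bdcb"
  [5..8]=∅  "dcbb"
  [6..9]={A}  "cbbd"
  [7..10]=∅  "bbdd"
  [0..4]=∅  "dccdb"
  [1..5]=∅  "ccdbd"
  [2..6]=∅  "cdbdc"
  [3..7]=∅  "dbdcb"
  [4..8]=∅  "bdcbb"
  [5..9]={S}  "dcbbd"
  [6..10]=∅  "cbbdd"
  [0..5]=∅  "dccdbd"
  [1..6]=∅  "ccdbdc"
  [2..7]=∅  "cdbdcb"
  [3..8]=∅  "dbdcbb"
  [4..9]=∅  "bdcbbd"
  [5..10]={X4}  "dcbbdd"  orig:{}
  [0..6]=∅  "dccdbdc"
  [1..7]=∅  "ccdbdcb"
  [2..8]=∅  "cdbdcbb"
  [3..9]={X5}  "dbdcbbd"  orig:{}
  [4..10]=∅  "bdcbbdd"
  [0..7]=∅  "dccdbdcb"
  [1..8]=∅  "ccdbdcbb"
  [2..9]={S}  "cdbdcbbd"
  [3..10]=∅  "dbdcbbdd"
  [0..8]=∅  "dccdbdcbb"
  [1..9]=∅  "ccdbdcbbd"
  [2..10]={X4}  "cdbdcbbdd"  orig:{}
  [0..9]=∅  "dccdbdcbbd"
  [1..10]={A}  "ccdbdcbbdd"
  [0..10]={S}  "dccdbdcbbdd"

S ∈ T[0,10] ⇒ YES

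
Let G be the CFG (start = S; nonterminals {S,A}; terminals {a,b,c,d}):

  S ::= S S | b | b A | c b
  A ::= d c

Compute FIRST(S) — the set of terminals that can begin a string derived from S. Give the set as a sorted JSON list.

Compute FIRST by fixpoint:
pass 1:
  A via A→d c: +{d}
  S via S→b: +{b}
  S via S→c b: +{c}
  FIRST(S)={b,c}  FIRST(A)={d}
pass 2: (no change)
  FIRST(S)={b,c}  FIRST(A)={d}

FIRST(S) = ["b", "c"]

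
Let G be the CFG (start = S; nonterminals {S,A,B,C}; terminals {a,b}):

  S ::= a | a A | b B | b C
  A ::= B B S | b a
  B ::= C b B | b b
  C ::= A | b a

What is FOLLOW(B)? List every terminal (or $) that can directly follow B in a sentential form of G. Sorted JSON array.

FIRST sets, iterate to fixpoint:
iter 1:
  A via A→b a: +{b}
  B via B→b b: +{b}
  C via C→A: +{b}
  S via S→a: +{a}
  S via S→b B: +{b}
  S: {a,b}  A: {b}  B: {b}  C: {b}
iter 2: done
  S: {a,b}  A: {b}  B: {b}  C: {b}

Compute FOLLOW by fixpoint:
FOLLOW(S) := {$}
pass 1:
  A→B B S: FOLLOW(B) ⊇ FIRST(B) = {b}; new: +{b}
  A→B B S: FOLLOW(B) ⊇ FIRST(S) = {a,b}; new: +{a}
  B→C b B: FOLLOW(C) ⊇ FIRST(b) = {b}; new: +{b}
  C→A: FOLLOW(A) ⊇ FOLLOW(C) ⊇ {b}; new: +{b}
  S→a A: FOLLOW(A) ⊇ FOLLOW(S) ⊇ {$}; new: +{$}
  S→b B: FOLLOW(B) ⊇ FOLLOW(S) ⊇ {$}; new: +{$}
  S→b C: FOLLOW(C) ⊇ FOLLOW(S) ⊇ {$}; new: +{$}
  FOLLOW[S]={$}  FOLLOW[A]={$,b}  FOLLOW[B]={$,a,b}  FOLLOW[C]={$,b}
pass 2:
  A→B B S: FOLLOW(S) ⊇ FOLLOW(A) ⊇ {$,b}; new: +{b}
  FOLLOW[S]={$,b}  FOLLOW[A]={$,b}  FOLLOW[B]={$,a,b}  FOLLOW[C]={$,b}
pass 3: (stable)
  FOLLOW[S]={$,b}  FOLLOW[A]={$,b}  FOLLOW[B]={$,a,b}  FOLLOW[C]={$,b}

FOLLOW(B) = ["$", "a", "b"]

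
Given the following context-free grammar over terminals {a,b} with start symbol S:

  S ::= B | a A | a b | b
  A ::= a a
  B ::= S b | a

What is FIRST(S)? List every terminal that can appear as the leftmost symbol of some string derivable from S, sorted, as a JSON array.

FIRST sets, iterate to fixpoint:
round 1:
  A via A→a a: +{a}
  B via B→a: +{a}
  S via S→B: +{a}
  S via S→b: +{b}
  FIRST(S)={a,b}  FIRST(A)={a}  FIRST(B)={a}
round 2:
  B via B→S b: +{b}
  FIRST(S)={a,b}  FIRST(A)={a}  FIRST(B)={a,b}
round 3: done
  FIRST(S)={a,b}  FIRST(A)={a}  FIRST(B)={a,b}

FIRST(S) = ["a", "b"]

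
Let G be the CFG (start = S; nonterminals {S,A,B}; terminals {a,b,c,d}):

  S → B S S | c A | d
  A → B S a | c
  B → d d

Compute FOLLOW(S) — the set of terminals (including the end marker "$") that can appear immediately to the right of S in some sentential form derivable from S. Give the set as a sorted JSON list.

FIRST sets, iterate to fixpoint:
round 1:
  A via A→c: +{c}
  B via B→d d: +{d}
  S via S→B S S: +{d}
  S via S→c A: +{c}
  FIRST[S]={c,d}  FIRST[A]={c}  FIRST[B]={d}
round 2:
  A via A→B S a: +{d}
  FIRST[S]={c,d}  FIRST[A]={c,d}  FIRST[B]={d}
round 3: (no change)
  FIRST[S]={c,d}  FIRST[A]={c,d}  FIRST[B]={d}

Compute FOLLOW by fixpoint:
seed FOLLOW(S) with $
pass 1:
  A→B S a: FOLLOW(B) ⊇ FIRST(S) = {c,d}; new: +{c,d}
  A→B S a: FOLLOW(S) ⊇ FIRST(a) = {a}; new: +{a}
  S→B S S: FOLLOW(S) ⊇ FIRST(S) = {c,d}; new: +{c,d}
  S→c A: FOLLOW(A) ⊇ FOLLOW(S) ⊇ {$,a,c,d}; new: +{$,a,c,d}
  FOLLOW[S]={$,a,c,d}  FOLLOW[A]={$,a,c,d}  FOLLOW[B]={c,d}
pass 2: (no change)
  FOLLOW[S]={$,a,c,d}  FOLLOW[A]={$,a,c,d}  FOLLOW[B]={c,d}

FOLLOW(S) = ["$", "a", "c", "d"]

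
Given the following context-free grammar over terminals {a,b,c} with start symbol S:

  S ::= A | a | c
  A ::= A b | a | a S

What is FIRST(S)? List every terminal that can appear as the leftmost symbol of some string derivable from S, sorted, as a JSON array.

Compute FIRST by fixpoint:
pass 1:
  A via A→a: +{a}
  S via S→A: +{a}
  S via S→c: +{c}
  S: {a,c}  A: {a}
pass 2: — fixpoint
  S: {a,c}  A: {a}

FIRST(S) = ["a", "c"]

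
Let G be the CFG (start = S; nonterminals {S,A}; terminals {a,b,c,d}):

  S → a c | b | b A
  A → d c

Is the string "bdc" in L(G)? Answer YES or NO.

Convert to CNF:
  S -> T2 T1 | T3 A | b
  A -> T0 T1
  T0 -> d
  T1 -> c
  T2 -> a
  T3 -> b

CYK table (by increasing span):
  T[0,0] 'b' = {S,T3}  orig:{S}
  T[1,1] 'd' = {T0}  orig:{}
  T[2,2] 'c' = {T1}  orig:{}
  T[0,1] 'bd' = ∅
  T[1,2] 'dc' = {A}
  T[0,2] 'bdc' = {S}

S ∈ T[0,2] ⇒ YES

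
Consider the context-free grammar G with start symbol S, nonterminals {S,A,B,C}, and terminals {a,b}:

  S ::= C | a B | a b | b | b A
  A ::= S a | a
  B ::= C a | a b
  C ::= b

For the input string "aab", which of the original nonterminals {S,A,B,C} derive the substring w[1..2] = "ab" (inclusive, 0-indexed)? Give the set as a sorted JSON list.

CNF form of G:
  S -> T0 B | T0 T1 | T1 A | b
  A -> S T0 | a
  B -> C T0 | T0 T1
  C -> b
  T0 -> a
  T1 -> b

Fill CYK table bottom-up, restricted to cells inside w[1..2]:
  [1..1]={A,T0}  "a"  orig:{A}
  [2..2]={C,S,T1}  "b"  orig:{C,S}
  [1..2]={B,S}  "ab"

Original NTs in T[1,2] deriving "ab": ["B", "S"]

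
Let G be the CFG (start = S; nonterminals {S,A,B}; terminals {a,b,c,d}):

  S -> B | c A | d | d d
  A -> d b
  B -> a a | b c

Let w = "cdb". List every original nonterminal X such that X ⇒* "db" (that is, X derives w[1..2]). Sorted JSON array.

CNF form of G:
  S -> T0 T0 | T1 T3 | T2 T2 | T3 A | d
  A -> T0 T1
  B -> T1 T3 | T2 T2
  T0 -> d
  T1 -> b
  T2 -> a
  T3 -> c

CYK table (by increasing span) — only the sub-triangle for w[1..2]:
  T[1,1] 'd' = {S,T0}  orig:{S}
  T[2,2] 'b' = {T1}  orig:{}
  T[1,2] 'db' = {A}

Original NTs in T[1,2] deriving "db": ["A"]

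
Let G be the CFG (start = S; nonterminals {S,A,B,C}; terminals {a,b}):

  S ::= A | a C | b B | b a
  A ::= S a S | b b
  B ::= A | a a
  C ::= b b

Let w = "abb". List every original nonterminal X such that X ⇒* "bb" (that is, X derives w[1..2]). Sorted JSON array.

CNF form of G:
  S -> S X4 | T0 C | T1 B | T1 T0 | T1 T1
  A -> S X2 | T1 T1
  B -> S X3 | T0 T0 | T1 T1
  C -> T1 T1
  T0 -> a
  T1 -> b
  X2 -> T0 S
  X3 -> T0 S
  X4 -> T0 S

CYK table (by increasing span) — only the sub-triangle for w[1..2]:
  cell(1,1) b: {T1}  orig:{}
  cell(2,2) b: {T1}  orig:{}
  cell(1,2) bb: {A,B,C,S}

Original NTs in T[1,2] deriving "bb": ["A", "B", "C", "S"]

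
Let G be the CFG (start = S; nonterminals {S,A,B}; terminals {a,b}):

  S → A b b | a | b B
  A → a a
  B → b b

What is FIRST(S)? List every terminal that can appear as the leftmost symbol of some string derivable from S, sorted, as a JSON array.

Compute FIRST by fixpoint:
[1]
  A via A→a a: +{a}
  B via B→b b: +{b}
  S via S→A b b: +{a}
  S via S→b B: +{b}
  FIRST(S)={a,b}  FIRST(A)={a}  FIRST(B)={b}
[2] (stable)
  FIRST(S)={a,b}  FIRST(A)={a}  FIRST(B)={b}

FIRST(S) = ["a", "b"]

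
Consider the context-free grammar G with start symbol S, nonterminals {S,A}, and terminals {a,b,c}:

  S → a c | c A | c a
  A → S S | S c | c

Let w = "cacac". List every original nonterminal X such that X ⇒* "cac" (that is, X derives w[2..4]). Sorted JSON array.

CNF form of G:
  S -> T0 A | T0 T1 | T1 T0
  A -> S S | S T0 | c
  T0 -> c
  T1 -> a

CYK fill — only the sub-triangle for w[2..4]:
  T[2,2] 'c' = {A,T0}  orig:{A}
  T[3,3] 'a' = {T1}  orig:{}
  T[4,4] 'c' = {A,T0}  orig:{A}
  T[2,3] 'ca' = {S}
  T[3,4] 'ac' = {S}
  T[2,4] 'cac' = {A}

Original NTs in T[2,4] deriving "cac": ["A"]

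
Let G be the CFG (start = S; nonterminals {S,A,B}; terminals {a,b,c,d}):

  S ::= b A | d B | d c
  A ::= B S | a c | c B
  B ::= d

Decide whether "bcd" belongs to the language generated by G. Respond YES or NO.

CNF form of G:
  S -> T2 A | T3 B | T3 T1
  A -> B S | T0 T1 | T1 B
  B -> d
  T0 -> a
  T1 -> c
  T2 -> b
  T3 -> d

Fill CYK table bottom-up:
  cell(0,0) b: {T2}  orig:{}
  cell(1,1) c: {T1}  orig:{}
  cell(2,2) d: {B,T3}  orig:{B}
  cell(0,1) bc: ∅
  cell(1,2) cd: {A}
  cell(0,2) bcd: {S}

S ∈ T[0,2] ⇒ YES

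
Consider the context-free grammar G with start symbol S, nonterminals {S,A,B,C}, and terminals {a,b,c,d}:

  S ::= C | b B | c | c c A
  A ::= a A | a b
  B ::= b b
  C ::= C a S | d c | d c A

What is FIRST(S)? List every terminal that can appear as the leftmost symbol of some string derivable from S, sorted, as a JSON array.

Compute FIRST by fixpoint:
round 1:
  A via A→a A: +{a}
  B via B→b b: +{b}
  C via C→d c: +{d}
  S via S→C: +{d}
  S via S→b B: +{b}
  S via S→c: +{c}
  FIRST(S)={b,c,d}  FIRST(A)={a}  FIRST(B)={b}  FIRST(C)={d}
round 2: (stable)
  FIRST(S)={b,c,d}  FIRST(A)={a}  FIRST(B)={b}  FIRST(C)={d}

FIRST(S) = ["b", "c", "d"]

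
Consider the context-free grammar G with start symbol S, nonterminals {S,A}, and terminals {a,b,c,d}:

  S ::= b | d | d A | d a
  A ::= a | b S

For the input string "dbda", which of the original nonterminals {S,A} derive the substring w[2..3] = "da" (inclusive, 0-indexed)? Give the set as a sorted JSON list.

CNF form of G:
  S -> T1 A | T1 T2 | b | d
  A -> T0 S | a
  T0 -> b
  T1 -> d
  T2 -> a

Fill CYK table bottom-up — only the sub-triangle for w[2..3]:
  [2..2]={S,T1}  "d"  orig:{S}
  [3..3]={A,T2}  "a"  orig:{A}
  [2..3]={S}  "da"

Original NTs in T[2,3] deriving "da": ["S"]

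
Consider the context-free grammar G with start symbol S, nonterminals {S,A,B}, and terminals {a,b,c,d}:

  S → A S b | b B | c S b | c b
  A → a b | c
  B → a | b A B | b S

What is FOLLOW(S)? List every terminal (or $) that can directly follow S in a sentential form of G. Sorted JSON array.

Compute FIRST by fixpoint:
[1]
  A via A→a b: +{a}
  A via A→c: +{c}
  B via B→a: +{a}
  B via B→b A B: +{b}
  S via S→A S b: +{a,c}
  S via S→b B: +{b}
  S: {a,b,c}  A: {a,c}  B: {a,b}
[2] done
  S: {a,b,c}  A: {a,c}  B: {a,b}

FOLLOW iteration:
seed FOLLOW(S) with $
iter 1:
  B→b A B: FOLLOW(A) ⊇ FIRST(B) = {a,b}; new: +{a,b}
  S→A S b: FOLLOW(A) ⊇ FIRST(S) = {a,b,c}; new: +{c}
  S→A S b: FOLLOW(S) ⊇ FIRST(b) = {b}; new: +{b}
  S→b B: FOLLOW(B) ⊇ FOLLOW(S) ⊇ {$,b}; new: +{$,b}
  FOLLOW(S)={$,b}  FOLLOW(A)={a,b,c}  FOLLOW(B)={$,b}
iter 2: — fixpoint
  FOLLOW(S)={$,b}  FOLLOW(A)={a,b,c}  FOLLOW(B)={$,b}

FOLLOW(S) = ["$", "b"]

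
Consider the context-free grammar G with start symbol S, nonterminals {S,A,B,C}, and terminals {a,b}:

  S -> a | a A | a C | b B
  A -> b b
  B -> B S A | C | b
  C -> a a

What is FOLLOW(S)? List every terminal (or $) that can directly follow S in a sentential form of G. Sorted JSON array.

FIRST iteration:
[1]
  A via A→b b: +{b}
  B via B→b: +{b}
  C via C→a a: +{a}
  S via S→a: +{a}
  S via S→b B: +{b}
  FIRST[S]={a,b}  FIRST[A]={b}  FIRST[B]={b}  FIRST[C]={a}
[2]
  B via B→C: +{a}
  FIRST[S]={a,b}  FIRST[A]={b}  FIRST[B]={a,b}  FIRST[C]={a}
[3] (no change)
  FIRST[S]={a,b}  FIRST[A]={b}  FIRST[B]={a,b}  FIRST[C]={a}

FOLLOW iteration:
FOLLOW(S) := {$}
iter 1:
  B→B S A: FOLLOW(B) ⊇ FIRST(S) = {a,b}; new: +{a,b}
  B→B S A: FOLLOW(S) ⊇ FIRST(A) = {b}; new: +{b}
  B→B S A: FOLLOW(A) ⊇ FOLLOW(B) ⊇ {a,b}; new: +{a,b}
  B→C: FOLLOW(C) ⊇ FOLLOW(B) ⊇ {a,b}; new: +{a,b}
  S→a A: FOLLOW(A) ⊇ FOLLOW(S) ⊇ {$,b}; new: +{$}
  S→a C: FOLLOW(C) ⊇ FOLLOW(S) ⊇ {$,b}; new: +{$}
  S→b B: FOLLOW(B) ⊇ FOLLOW(S) ⊇ {$,b}; new: +{$}
  S: {$,b}  A: {$,a,b}  B: {$,a,b}  C: {$,a,b}
iter 2: — fixpoint
  S: {$,b}  A: {$,a,b}  B: {$,a,b}  C: {$,a,b}

FOLLOW(S) = ["$", "b"]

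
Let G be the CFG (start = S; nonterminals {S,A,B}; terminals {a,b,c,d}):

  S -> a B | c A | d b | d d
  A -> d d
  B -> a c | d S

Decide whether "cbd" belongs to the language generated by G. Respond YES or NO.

Convert to CNF:
  S -> T0 T0 | T0 T3 | T1 B | T2 A
  A -> T0 T0
  B -> T0 S | T1 T2
  T0 -> d
  T1 -> a
  T2 -> c
  T3 -> b

CYK fill:
  cell(0,0) c: {T2}  orig:{}
  cell(1,1) b: {T3}  orig:{}
  cell(2,2) d: {T0}  orig:{}
  cell(0,1) cb: ∅
  cell(1,2) bd: ∅
  cell(0,2) cbd: ∅

S ∉ T[0,2] ⇒ NO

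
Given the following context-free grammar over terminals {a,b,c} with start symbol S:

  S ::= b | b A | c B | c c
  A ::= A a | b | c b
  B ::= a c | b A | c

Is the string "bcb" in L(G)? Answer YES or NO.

Convert to CNF:
  S -> T1 B | T1 T1 | T2 A | b
  A -> A T0 | T1 T2 | b
  B -> T0 T1 | T2 A | c
  T0 -> a
  T1 -> c
  T2 -> b

CYK fill:
  [0..0]={A,S,T2}  "b"  orig:{A,S}
  [1..1]={B,T1}  "c"  orig:{B}
  [2..2]={A,S,T2}  "b"  orig:{A,S}
  [0..1]=∅  "bc"
  [1..2]={A}  "cb"
  [0..2]={B,S}  "bcb"

S ∈ T[0,2] ⇒ YES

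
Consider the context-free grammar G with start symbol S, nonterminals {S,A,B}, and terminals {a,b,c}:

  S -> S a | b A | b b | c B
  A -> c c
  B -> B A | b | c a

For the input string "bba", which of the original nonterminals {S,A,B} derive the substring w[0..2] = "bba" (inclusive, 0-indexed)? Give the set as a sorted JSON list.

Convert to CNF:
  S -> S T1 | T0 B | T2 A | T2 T2
  A -> T0 T0
  B -> B A | T0 T1 | b
  T0 -> c
  T1 -> a
  T2 -> b

CYK fill — only the sub-triangle for w[0..2]:
  T[0,0] 'b' = {B,T2}  orig:{B}
  T[1,1] 'b' = {B,T2}  orig:{B}
  T[2,2] 'a' = {T1}  orig:{}
  T[0,1] 'bb' = {S}
  T[1,2] 'ba' = ∅
  T[0,2] 'bba' = {S}

Original NTs in T[0,2] deriving "bba": ["S"]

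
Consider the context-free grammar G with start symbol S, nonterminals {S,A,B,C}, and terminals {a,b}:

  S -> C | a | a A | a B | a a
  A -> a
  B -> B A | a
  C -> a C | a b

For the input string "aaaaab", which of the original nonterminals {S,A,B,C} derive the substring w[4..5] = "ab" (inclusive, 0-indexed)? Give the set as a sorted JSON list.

CNF form of G:
  S -> T0 A | T0 B | T0 C | T0 T0 | T0 T1 | a
  A -> a
  B -> B A | a
  C -> T0 C | T0 T1
  T0 -> a
  T1 -> b

Fill CYK table bottom-up, restricted to cells inside w[4..5]:
  cell(4,4) a: {A,B,S,T0}  orig:{A,B,S}
  cell(5,5) b: {T1}  orig:{}
  cell(4,5) ab: {C,S}

Original NTs in T[4,5] deriving "ab": ["C", "S"]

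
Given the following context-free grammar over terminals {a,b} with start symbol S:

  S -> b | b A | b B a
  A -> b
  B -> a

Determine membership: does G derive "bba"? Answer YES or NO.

Convert to CNF:
  S -> T0 A | T0 X2 | b
  A -> b
  B -> a
  T0 -> b
  T1 -> a
  X2 -> B T1

CYK fill:
  cell(0,0) b: {A,S,T0}  orig:{A,S}
  cell(1,1) b: {A,S,T0}  orig:{A,S}
  cell(2,2) a: {B,T1}  orig:{B}
  cell(0,1) bb: {S}
  cell(1,2) ba: ∅
  cell(0,2) bba: ∅

S ∉ T[0,2] ⇒ NO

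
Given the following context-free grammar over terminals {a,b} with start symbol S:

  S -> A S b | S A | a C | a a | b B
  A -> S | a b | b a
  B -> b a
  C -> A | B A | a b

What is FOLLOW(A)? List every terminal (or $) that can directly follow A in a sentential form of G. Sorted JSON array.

FIRST sets, iterate to fixpoint:
pass 1:
  A via A→a b: +{a}
  A via A→b a: +{b}
  B via B→b a: +{b}
  C via C→A: +{a,b}
  S via S→A S b: +{a,b}
  FIRST[S]={a,b}  FIRST[A]={a,b}  FIRST[B]={b}  FIRST[C]={a,b}
pass 2: — fixpoint
  FIRST[S]={a,b}  FIRST[A]={a,b}  FIRST[B]={b}  FIRST[C]={a,b}

Compute FOLLOW by fixpoint:
seed FOLLOW(S) with $
[1]
  C→B A: FOLLOW(B) ⊇ FIRST(A) = {a,b}; new: +{a,b}
  S→A S b: FOLLOW(A) ⊇ FIRST(S) = {a,b}; new: +{a,b}
  S→A S b: FOLLOW(S) ⊇ FIRST(b) = {b}; new: +{b}
  S→S A: FOLLOW(S) ⊇ FIRST(A) = {a,b}; new: +{a}
  S→S A: FOLLOW(A) ⊇ FOLLOW(S) ⊇ {$,a,b}; new: +{$}
  S→a C: FOLLOW(C) ⊇ FOLLOW(S) ⊇ {$,a,b}; new: +{$,a,b}
  S→b B: FOLLOW(B) ⊇ FOLLOW(S) ⊇ {$,a,b}; new: +{$}
  FOLLOW[S]={$,a,b}  FOLLOW[A]={$,a,b}  FOLLOW[B]={$,a,b}  FOLLOW[C]={$,a,b}
[2] (stable)
  FOLLOW[S]={$,a,b}  FOLLOW[A]={$,a,b}  FOLLOW[B]={$,a,b}  FOLLOW[C]={$,a,b}

FOLLOW(A) = ["$", "a", "b"]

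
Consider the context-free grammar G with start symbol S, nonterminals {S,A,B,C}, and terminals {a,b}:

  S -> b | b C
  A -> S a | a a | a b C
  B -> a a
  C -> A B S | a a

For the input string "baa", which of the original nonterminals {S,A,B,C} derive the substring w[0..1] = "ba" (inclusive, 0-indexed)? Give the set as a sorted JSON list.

CNF form of G:
  S -> T1 C | b
  A -> S T0 | T0 T0 | T0 X2
  B -> T0 T0
  C -> A X3 | T0 T0
  T0 -> a
  T1 -> b
  X2 -> T1 C
  X3 -> B S

CYK fill (cells [i..j] with 0 ≤ i ≤ j ≤ 1 only):
  [0..0]={S,T1}  "b"  orig:{S}
  [1..1]={T0}  "a"  orig:{}
  [0..1]={A}  "ba"

Original NTs in T[0,1] deriving "ba": ["A"]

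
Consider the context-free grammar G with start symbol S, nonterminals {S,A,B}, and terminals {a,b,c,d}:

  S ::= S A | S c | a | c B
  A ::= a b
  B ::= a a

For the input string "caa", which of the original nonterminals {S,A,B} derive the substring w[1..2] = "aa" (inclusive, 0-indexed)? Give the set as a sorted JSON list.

Convert to CNF:
  S -> S A | S T2 | T2 B | a
  A -> T0 T1
  B -> T0 T0
  T0 -> a
  T1 -> b
  T2 -> c

Fill CYK table bottom-up, restricted to cells inside w[1..2]:
  cell(1,1) a: {S,T0}  orig:{S}
  cell(2,2) a: {S,T0}  orig:{S}
  cell(1,2) aa: {B}

Original NTs in T[1,2] deriving "aa": ["B"]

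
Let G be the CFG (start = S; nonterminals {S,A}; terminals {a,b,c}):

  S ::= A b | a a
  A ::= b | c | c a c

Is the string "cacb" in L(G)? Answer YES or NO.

Convert to CNF:
  S -> A T2 | T1 T1
  A -> T0 X3 | b | c
  T0 -> c
  T1 -> a
  T2 -> b
  X3 -> T1 T0

Fill CYK table bottom-up:
  cell(0,0) c: {A,T0}  orig:{A}
  cell(1,1) a: {T1}  orig:{}
  cell(2,2) c: {A,T0}  orig:{A}
  cell(3,3) b: {A,T2}  orig:{A}
  cell(0,1) ca: ∅
  cell(1,2) ac: {X3}  orig:{}
  cell(2,3) cb: {S}
  cell(0,2) cac: {A}
  cell(1,3) acb: ∅
  cell(0,3) cacb: {S}

S ∈ T[0,3] ⇒ YES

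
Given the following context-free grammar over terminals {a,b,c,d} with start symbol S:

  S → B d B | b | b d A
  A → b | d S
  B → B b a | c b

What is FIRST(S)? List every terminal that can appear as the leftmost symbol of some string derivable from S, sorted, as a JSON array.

FIRST iteration:
iter 1:
  A via A→b: +{b}
  A via A→d S: +{d}
  B via B→c b: +{c}
  S via S→B d B: +{c}
  S via S→b: +{b}
  FIRST(S)={b,c}  FIRST(A)={b,d}  FIRST(B)={c}
iter 2: (stable)
  FIRST(S)={b,c}  FIRST(A)={b,d}  FIRST(B)={c}

FIRST(S) = ["b", "c"]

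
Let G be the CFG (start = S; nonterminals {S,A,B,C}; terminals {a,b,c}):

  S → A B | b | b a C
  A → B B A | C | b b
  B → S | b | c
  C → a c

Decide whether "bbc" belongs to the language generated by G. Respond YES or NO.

CNF form of G:
  S -> A B | T2 X5 | b
  A -> B X3 | T0 T1 | T2 T2
  B -> A B | T2 X4 | b | c
  C -> T0 T1
  T0 -> a
  T1 -> c
  T2 -> b
  X3 -> B A
  X4 -> T0 C
  X5 -> T0 C

CYK fill:
  T[0,0] 'b' = {B,S,T2}  orig:{B,S}
  T[1,1] 'b' = {B,S,T2}  orig:{B,S}
  T[2,2] 'c' = {B,T1}  orig:{B}
  T[0,1] 'bb' = {A}
  T[1,2] 'bc' = ∅
  T[0,2] 'bbc' = {B,S}

S ∈ T[0,2] ⇒ YES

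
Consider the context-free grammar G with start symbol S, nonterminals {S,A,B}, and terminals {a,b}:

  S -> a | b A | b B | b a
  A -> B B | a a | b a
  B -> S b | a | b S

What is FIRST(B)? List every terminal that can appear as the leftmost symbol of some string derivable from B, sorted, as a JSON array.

Compute FIRST by fixpoint:
round 1:
  A via A→a a: +{a}
  A via A→b a: +{b}
  B via B→a: +{a}
  B via B→b S: +{b}
  S via S→a: +{a}
  S via S→b A: +{b}
  S: {a,b}  A: {a,b}  B: {a,b}
round 2: — fixpoint
  S: {a,b}  A: {a,b}  B: {a,b}

FIRST(B) = ["a", "b"]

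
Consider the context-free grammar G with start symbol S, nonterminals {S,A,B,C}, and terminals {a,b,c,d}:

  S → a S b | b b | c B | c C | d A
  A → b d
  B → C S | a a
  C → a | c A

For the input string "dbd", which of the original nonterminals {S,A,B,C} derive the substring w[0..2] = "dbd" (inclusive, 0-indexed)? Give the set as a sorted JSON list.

CNF form of G:
  S -> T0 T0 | T1 A | T2 X4 | T3 B | T3 C
  A -> T0 T1
  B -> C S | T2 T2
  C -> T3 A | a
  T0 -> b
  T1 -> d
  T2 -> a
  T3 -> c
  X4 -> S T0

Fill CYK table bottom-up, restricted to cells inside w[0..2]:
  cell(0,0) d: {T1}  orig:{}
  cell(1,1) b: {T0}  orig:{}
  cell(2,2) d: {T1}  orig:{}
  cell(0,1) db: ∅
  cell(1,2) bd: {A}
  cell(0,2) dbd: {S}

Original NTs in T[0,2] deriving "dbd": ["S"]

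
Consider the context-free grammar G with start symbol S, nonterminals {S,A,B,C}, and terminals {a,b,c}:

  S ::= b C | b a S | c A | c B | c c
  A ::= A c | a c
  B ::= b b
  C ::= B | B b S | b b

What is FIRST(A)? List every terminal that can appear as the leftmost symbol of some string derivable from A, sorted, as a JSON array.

FIRST iteration:
round 1:
  A via A→a c: +{a}
  B via B→b b: +{b}
  C via C→B: +{b}
  S via S→b C: +{b}
  S via S→c A: +{c}
  FIRST(S)={b,c}  FIRST(A)={a}  FIRST(B)={b}  FIRST(C)={b}
round 2: (stable)
  FIRST(S)={b,c}  FIRST(A)={a}  FIRST(B)={b}  FIRST(C)={b}

FIRST(A) = ["a"]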